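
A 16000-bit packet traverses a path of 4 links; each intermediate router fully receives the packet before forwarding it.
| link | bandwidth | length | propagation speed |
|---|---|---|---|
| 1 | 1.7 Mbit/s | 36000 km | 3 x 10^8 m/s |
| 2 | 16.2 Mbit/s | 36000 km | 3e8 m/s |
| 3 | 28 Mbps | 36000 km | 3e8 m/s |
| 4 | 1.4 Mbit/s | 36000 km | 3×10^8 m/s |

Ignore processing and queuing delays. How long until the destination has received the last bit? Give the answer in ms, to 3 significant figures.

502 ms

Transmission delays (L/R per hop): 9.41176, 0.987654, 0.571429, 11.4286 ms; sum = 22.3994 ms.
Propagation delays (d/s per hop): 120, 120, 120, 120 ms; sum = 480 ms.
End-to-end = 502 ms.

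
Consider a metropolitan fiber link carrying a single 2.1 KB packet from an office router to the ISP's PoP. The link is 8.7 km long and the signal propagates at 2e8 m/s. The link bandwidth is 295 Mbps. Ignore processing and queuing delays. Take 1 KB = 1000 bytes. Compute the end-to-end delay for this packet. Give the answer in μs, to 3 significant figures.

L = 16800 bits.
Transmission delay = L/R = 16800 / 295000000 = 56.9492 μs.
Propagation delay = d/s = 8700 m / 200000000 m/s = 43.5 μs.
Total = 100 μs.

100 μs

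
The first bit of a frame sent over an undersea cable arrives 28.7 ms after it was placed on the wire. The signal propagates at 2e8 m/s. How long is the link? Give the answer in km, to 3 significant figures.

5740 km

d = s × t_prop = 200000000 × 0.0287 = 5740 km.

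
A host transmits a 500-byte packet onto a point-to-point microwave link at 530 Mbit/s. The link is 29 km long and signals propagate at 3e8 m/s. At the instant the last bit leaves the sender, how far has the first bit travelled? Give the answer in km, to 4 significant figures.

2.264 km

t_tx = L/R = 4000/530000000 = 7.54717e-06 s.
Distance = s × t_tx = 300000000 × 7.54717e-06 = 2.264 km.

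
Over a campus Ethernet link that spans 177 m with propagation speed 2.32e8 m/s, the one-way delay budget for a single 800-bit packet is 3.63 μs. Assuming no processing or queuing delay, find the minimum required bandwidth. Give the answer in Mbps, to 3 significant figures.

279 Mbps

Propagation delay = 177 / 2.32e+08 = 0.762931 μs.
Transmission budget = 3.63 − 0.762931 = 2.86707 μs.
R ≥ L / t_tx = 800 bits / 2.86707e-06 s = 279 Mbps.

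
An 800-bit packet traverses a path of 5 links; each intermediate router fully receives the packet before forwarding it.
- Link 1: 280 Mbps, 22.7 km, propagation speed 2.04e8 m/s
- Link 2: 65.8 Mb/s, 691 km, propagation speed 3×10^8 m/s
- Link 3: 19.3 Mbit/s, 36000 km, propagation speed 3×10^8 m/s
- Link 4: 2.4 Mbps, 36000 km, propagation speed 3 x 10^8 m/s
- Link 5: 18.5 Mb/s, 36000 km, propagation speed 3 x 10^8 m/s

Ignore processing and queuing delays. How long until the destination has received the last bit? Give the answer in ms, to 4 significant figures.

Transmission delays (L/R per hop): 0.00285714, 0.0121581, 0.0414508, 0.333333, 0.0432432 ms; sum = 0.433043 ms.
Propagation delays (d/s per hop): 0.111275, 2.30333, 120, 120, 120 ms; sum = 362.415 ms.
End-to-end = 362.8 ms.

362.8 ms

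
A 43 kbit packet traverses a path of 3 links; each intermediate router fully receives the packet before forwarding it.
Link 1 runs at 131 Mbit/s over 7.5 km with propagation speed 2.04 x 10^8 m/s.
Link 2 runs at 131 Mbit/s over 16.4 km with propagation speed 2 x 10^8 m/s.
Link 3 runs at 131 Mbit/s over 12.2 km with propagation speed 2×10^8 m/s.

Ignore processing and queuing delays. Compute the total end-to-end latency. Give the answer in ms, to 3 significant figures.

1.16 ms

L = 43000 bits.
Transmission delay per hop = L/R = 43000/131000000 = 0.328244 ms; 3 hops → 0.984733 ms.
Propagation delays (d/s per hop): 0.0367647, 0.082, 0.061 ms; sum = 0.179765 ms.
End-to-end = 1.16 ms.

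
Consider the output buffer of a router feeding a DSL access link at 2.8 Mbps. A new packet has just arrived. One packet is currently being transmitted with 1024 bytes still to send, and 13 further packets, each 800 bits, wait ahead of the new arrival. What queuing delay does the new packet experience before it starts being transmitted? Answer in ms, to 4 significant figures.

6.640 ms

Each queued packet: L/R = 800/2800000 = 0.285714 ms.
13 queued → 3.71429 ms.
Plus remaining 8192 bits of current packet: 2.92571 ms.
Queuing delay = 6.640 ms.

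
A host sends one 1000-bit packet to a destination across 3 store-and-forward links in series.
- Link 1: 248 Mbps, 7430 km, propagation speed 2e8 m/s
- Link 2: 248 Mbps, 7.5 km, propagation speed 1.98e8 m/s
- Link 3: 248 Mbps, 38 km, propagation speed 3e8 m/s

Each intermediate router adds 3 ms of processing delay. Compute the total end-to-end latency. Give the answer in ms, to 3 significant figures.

43.3 ms

Transmission delay per hop = L/R = 1000/248000000 = 0.00403226 ms; 3 hops → 0.0120968 ms.
Propagation delays (d/s per hop): 37.15, 0.0378788, 0.126667 ms; sum = 37.3145 ms.
Processing at 2 router(s): 2 × 3 ms = 6 ms.
End-to-end = 43.3 ms.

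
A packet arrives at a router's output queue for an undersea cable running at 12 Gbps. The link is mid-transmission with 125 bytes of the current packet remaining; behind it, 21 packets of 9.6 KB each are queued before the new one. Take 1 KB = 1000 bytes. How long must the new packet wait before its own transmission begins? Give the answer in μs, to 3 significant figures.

Each queued packet: L/R = 76800/12000000000 = 6.4 μs.
21 queued → 134.4 μs.
Plus remaining 1000 bits of current packet: 0.0833333 μs.
Queuing delay = 134 μs.

134 μs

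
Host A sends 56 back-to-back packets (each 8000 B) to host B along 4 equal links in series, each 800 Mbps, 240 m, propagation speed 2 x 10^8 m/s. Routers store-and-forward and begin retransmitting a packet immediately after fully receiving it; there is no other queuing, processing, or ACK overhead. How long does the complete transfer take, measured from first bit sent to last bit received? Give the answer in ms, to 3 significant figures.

Per-hop transmission t_tx = L/R = 64000/800000000 = 0.08 ms.
Per-hop propagation t_prop = 240/200000000 = 0.0012 ms.
Pipeline fill: first packet needs 4·t_tx to clear all hops; remaining 55 packets each add one t_tx.
Total = (4+56-1)·t_tx + 4·t_prop = 59·0.08 + 4·0.0012 = 4.72 ms.

4.72 ms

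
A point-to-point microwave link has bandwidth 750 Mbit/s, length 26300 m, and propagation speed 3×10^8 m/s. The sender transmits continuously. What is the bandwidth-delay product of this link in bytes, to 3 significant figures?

Propagation delay = 26300 / 300000000 = 8.76667e-05 s.
BDP = R × t_prop = 750000000 × 8.76667e-05 = 65750 bits.
In bytes: 65750/8 = 8220 bytes.

8220 bytes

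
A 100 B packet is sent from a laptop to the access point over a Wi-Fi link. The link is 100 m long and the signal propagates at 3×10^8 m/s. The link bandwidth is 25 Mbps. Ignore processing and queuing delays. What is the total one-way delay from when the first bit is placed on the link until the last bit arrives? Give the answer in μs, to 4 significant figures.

L = 100 × 8 = 800 bits.
Transmission delay = L/R = 800 / 25000000 = 32 μs.
Propagation delay = d/s = 100 m / 300000000 m/s = 0.333333 μs.
Total = 32.33 μs.

32.33 μs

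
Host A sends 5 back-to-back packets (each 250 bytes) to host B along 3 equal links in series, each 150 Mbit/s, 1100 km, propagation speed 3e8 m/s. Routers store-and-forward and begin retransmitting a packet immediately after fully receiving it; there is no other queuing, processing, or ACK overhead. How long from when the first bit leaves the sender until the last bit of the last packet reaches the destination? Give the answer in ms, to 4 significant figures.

Per-hop transmission t_tx = L/R = 2000/150000000 = 0.0133333 ms.
Per-hop propagation t_prop = 1100000/300000000 = 3.66667 ms.
Pipeline fill: first packet needs 3·t_tx to clear all hops; remaining 4 packets each add one t_tx.
Total = (3+5-1)·t_tx + 3·t_prop = 7·0.0133333 + 3·3.66667 = 11.09 ms.

11.09 ms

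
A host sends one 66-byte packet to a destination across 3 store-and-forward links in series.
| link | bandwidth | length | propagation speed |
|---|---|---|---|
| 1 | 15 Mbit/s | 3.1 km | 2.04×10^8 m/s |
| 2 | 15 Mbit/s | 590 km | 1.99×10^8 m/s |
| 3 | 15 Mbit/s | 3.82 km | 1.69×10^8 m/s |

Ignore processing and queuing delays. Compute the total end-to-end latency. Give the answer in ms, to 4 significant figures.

3.108 ms

L = 66 × 8 = 528 bits.
Transmission delay per hop = L/R = 528/15000000 = 0.0352 ms; 3 hops → 0.1056 ms.
Propagation delays (d/s per hop): 0.0151961, 2.96482, 0.0226036 ms; sum = 3.00262 ms.
End-to-end = 3.108 ms.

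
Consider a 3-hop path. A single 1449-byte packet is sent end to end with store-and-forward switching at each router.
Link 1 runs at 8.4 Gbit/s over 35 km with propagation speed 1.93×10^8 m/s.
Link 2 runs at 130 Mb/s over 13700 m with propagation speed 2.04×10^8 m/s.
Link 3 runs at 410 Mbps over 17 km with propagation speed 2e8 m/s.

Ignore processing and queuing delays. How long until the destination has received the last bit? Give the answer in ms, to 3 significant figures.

0.452 ms

L = 1449 × 8 = 11592 bits.
Transmission delays (L/R per hop): 0.00138, 0.0891692, 0.0282732 ms; sum = 0.118822 ms.
Propagation delays (d/s per hop): 0.181347, 0.0671569, 0.085 ms; sum = 0.333504 ms.
End-to-end = 0.452 ms.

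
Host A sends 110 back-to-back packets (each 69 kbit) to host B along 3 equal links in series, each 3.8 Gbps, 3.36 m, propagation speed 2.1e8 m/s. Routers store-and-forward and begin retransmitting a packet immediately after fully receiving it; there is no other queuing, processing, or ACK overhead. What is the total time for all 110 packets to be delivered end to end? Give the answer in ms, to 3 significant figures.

2.03 ms

Per-hop transmission t_tx = L/R = 69000/3800000000 = 0.0181579 ms.
Per-hop propagation t_prop = 3.36/210000000 = 1.6e-05 ms.
Pipeline fill: first packet needs 3·t_tx to clear all hops; remaining 109 packets each add one t_tx.
Total = (3+110-1)·t_tx + 3·t_prop = 112·0.0181579 + 3·1.6e-05 = 2.03 ms.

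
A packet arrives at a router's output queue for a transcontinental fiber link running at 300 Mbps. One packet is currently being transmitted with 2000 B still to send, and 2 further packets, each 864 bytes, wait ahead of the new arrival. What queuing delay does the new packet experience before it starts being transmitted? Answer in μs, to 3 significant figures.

Each queued packet: L/R = 6912/300000000 = 23.04 μs.
2 queued → 46.08 μs.
Plus remaining 16000 bits of current packet: 53.3333 μs.
Queuing delay = 99.4 μs.

99.4 μs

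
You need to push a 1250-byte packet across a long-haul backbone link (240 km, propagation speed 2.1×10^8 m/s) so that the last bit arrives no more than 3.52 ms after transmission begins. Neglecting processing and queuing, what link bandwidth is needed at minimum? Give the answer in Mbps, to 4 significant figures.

L = 10000 bits.
Propagation delay = 240000 / 210000000 = 1.14286 ms.
Transmission budget = 3.52 − 1.14286 = 2.37714 ms.
R ≥ L / t_tx = 10000 bits / 0.00237714 s = 4.207 Mbps.

4.207 Mbps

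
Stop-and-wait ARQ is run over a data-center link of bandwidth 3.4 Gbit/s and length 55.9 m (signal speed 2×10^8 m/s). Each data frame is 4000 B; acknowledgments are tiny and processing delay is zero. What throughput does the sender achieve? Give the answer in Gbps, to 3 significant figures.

3.21 Gbps

t_tx = L/R = 32000/3400000000 = 9.41176e-06 s.
t_prop = 55.9/200000000 = 2.795e-07 s; RTT = 5.59e-07 s.
Cycle = t_tx + RTT = 9.97076e-06 s.
Throughput = L / cycle = 32000 / 9.97076e-06 = 3.21 Gbps.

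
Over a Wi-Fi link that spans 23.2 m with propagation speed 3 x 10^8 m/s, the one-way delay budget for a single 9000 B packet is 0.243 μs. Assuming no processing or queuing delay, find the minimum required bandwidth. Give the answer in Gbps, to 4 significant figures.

L = 72000 bits.
Propagation delay = 23.2 / 300000000 = 0.0773333 μs.
Transmission budget = 0.243 − 0.0773333 = 0.165667 μs.
R ≥ L / t_tx = 72000 bits / 1.65667e-07 s = 434.6 Gbps.

434.6 Gbps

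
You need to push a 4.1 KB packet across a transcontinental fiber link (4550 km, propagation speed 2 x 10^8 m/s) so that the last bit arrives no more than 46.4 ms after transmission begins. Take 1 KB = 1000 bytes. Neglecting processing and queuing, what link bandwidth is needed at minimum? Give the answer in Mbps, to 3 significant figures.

L = 32800 bits.
Propagation delay = 4550000 / 200000000 = 22.75 ms.
Transmission budget = 46.4 − 22.75 = 23.65 ms.
R ≥ L / t_tx = 32800 bits / 0.02365 s = 1.39 Mbps.

1.39 Mbps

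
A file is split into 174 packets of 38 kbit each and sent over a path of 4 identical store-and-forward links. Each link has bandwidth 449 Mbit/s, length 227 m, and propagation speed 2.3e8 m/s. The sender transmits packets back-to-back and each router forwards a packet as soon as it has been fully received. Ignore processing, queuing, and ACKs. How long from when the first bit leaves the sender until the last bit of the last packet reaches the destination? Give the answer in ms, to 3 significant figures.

Per-hop transmission t_tx = L/R = 38000/449000000 = 0.0846325 ms.
Per-hop propagation t_prop = 227/2.3e+08 = 0.000986957 ms.
Pipeline fill: first packet needs 4·t_tx to clear all hops; remaining 173 packets each add one t_tx.
Total = (4+174-1)·t_tx + 4·t_prop = 177·0.0846325 + 4·0.000986957 = 15.0 ms.

15.0 ms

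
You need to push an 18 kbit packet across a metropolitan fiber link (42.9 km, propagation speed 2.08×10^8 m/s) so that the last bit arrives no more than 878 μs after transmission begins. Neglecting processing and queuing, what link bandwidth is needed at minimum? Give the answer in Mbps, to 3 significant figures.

Propagation delay = 42900 / 208000000 = 206.25 μs.
Transmission budget = 878 − 206.25 = 671.75 μs.
R ≥ L / t_tx = 18000 bits / 0.00067175 s = 26.8 Mbps.

26.8 Mbps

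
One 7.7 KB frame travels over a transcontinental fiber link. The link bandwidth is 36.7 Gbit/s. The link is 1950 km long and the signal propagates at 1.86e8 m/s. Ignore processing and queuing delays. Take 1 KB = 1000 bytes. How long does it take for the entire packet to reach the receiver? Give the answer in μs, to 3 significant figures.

L = 61600 bits.
Transmission delay = L/R = 61600 / 36700000000 = 1.67847 μs.
Propagation delay = d/s = 1950000 m / 186000000 m/s = 10483.9 μs.
Total = 10500 μs.

10500 μs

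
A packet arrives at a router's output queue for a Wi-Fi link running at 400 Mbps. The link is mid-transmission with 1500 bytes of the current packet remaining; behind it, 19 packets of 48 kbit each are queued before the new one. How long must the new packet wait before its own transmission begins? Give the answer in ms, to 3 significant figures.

Each queued packet: L/R = 48000/400000000 = 0.12 ms.
19 queued → 2.28 ms.
Plus remaining 12000 bits of current packet: 0.03 ms.
Queuing delay = 2.31 ms.

2.31 ms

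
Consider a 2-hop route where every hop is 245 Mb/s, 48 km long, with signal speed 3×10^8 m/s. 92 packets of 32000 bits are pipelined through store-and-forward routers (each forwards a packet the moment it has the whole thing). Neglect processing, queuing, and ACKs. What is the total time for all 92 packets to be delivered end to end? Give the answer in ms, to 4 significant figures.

Per-hop transmission t_tx = L/R = 32000/245000000 = 0.130612 ms.
Per-hop propagation t_prop = 48000/300000000 = 0.16 ms.
Pipeline fill: first packet needs 2·t_tx to clear all hops; remaining 91 packets each add one t_tx.
Total = (2+92-1)·t_tx + 2·t_prop = 93·0.130612 + 2·0.16 = 12.47 ms.

12.47 ms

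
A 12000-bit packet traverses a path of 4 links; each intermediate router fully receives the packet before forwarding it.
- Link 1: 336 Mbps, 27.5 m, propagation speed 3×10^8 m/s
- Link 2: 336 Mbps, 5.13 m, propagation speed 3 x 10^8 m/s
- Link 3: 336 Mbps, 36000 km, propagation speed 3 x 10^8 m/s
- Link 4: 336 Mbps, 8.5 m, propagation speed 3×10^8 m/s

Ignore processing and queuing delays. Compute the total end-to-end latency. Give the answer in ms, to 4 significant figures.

Transmission delay per hop = L/R = 12000/336000000 = 0.0357143 ms; 4 hops → 0.142857 ms.
Propagation delays (d/s per hop): 9.16667e-05, 1.71e-05, 120, 2.83333e-05 ms; sum = 120 ms.
End-to-end = 120.1 ms.

120.1 ms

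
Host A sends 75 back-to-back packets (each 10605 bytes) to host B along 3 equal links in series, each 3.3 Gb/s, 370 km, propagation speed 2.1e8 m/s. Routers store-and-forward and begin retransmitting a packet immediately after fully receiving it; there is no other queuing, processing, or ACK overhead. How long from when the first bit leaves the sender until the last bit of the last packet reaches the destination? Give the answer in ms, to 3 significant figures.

7.27 ms

Per-hop transmission t_tx = L/R = 84840/3300000000 = 0.0257091 ms.
Per-hop propagation t_prop = 370000/210000000 = 1.7619 ms.
Pipeline fill: first packet needs 3·t_tx to clear all hops; remaining 74 packets each add one t_tx.
Total = (3+75-1)·t_tx + 3·t_prop = 77·0.0257091 + 3·1.7619 = 7.27 ms.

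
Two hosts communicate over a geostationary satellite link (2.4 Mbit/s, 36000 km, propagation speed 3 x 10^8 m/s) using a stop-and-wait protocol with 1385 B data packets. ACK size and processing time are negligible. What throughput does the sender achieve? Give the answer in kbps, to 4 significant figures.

45.30 kbps

t_tx = L/R = 11080/2400000 = 0.00461667 s.
t_prop = 36000000/300000000 = 0.12 s; RTT = 0.24 s.
Cycle = t_tx + RTT = 0.244617 s.
Throughput = L / cycle = 11080 / 0.244617 = 45.30 kbps.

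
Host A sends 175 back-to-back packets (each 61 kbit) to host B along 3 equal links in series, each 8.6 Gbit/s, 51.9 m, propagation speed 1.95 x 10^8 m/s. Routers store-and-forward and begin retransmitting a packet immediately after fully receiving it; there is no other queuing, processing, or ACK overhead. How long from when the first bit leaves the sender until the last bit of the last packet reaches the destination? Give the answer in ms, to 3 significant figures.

1.26 ms

Per-hop transmission t_tx = L/R = 61000/8600000000 = 0.00709302 ms.
Per-hop propagation t_prop = 51.9/195000000 = 0.000266154 ms.
Pipeline fill: first packet needs 3·t_tx to clear all hops; remaining 174 packets each add one t_tx.
Total = (3+175-1)·t_tx + 3·t_prop = 177·0.00709302 + 3·0.000266154 = 1.26 ms.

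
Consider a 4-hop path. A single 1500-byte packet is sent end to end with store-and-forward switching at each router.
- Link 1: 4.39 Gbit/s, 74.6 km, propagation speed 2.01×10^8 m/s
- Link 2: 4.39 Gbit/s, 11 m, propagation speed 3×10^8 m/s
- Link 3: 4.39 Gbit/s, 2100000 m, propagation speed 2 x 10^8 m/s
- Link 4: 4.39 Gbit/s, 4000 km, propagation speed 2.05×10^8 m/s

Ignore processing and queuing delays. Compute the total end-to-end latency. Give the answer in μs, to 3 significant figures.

30400 μs

L = 1500 × 8 = 12000 bits.
Transmission delay per hop = L/R = 12000/4390000000 = 2.73349 μs; 4 hops → 10.9339 μs.
Propagation delays (d/s per hop): 371.144, 0.0366667, 10500, 19512.2 μs; sum = 30383.4 μs.
End-to-end = 30400 μs.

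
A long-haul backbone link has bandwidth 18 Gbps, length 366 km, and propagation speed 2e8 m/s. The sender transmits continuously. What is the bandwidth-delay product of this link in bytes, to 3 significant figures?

Propagation delay = 366000 / 200000000 = 0.00183 s.
BDP = R × t_prop = 18000000000 × 0.00183 = 32940000 bits.
In bytes: 32940000/8 = 4120000 bytes.

4120000 bytes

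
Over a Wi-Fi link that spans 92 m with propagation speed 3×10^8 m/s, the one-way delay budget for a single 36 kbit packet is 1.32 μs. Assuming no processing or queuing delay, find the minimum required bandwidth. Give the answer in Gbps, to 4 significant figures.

35.53 Gbps

Propagation delay = 92 / 300000000 = 0.306667 μs.
Transmission budget = 1.32 − 0.306667 = 1.01333 μs.
R ≥ L / t_tx = 36000 bits / 1.01333e-06 s = 35.53 Gbps.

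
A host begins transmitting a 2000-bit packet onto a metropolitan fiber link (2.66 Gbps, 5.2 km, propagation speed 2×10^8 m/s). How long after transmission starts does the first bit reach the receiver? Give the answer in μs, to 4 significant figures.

26.00 μs

First bit experiences only propagation delay: d/s = 5200/200000000 = 26.00 μs.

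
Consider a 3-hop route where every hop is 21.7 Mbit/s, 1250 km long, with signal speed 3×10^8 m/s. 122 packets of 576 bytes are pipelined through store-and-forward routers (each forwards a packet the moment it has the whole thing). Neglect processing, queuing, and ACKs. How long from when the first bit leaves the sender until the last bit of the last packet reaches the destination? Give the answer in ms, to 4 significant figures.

38.83 ms

Per-hop transmission t_tx = L/R = 4608/21700000 = 0.21235 ms.
Per-hop propagation t_prop = 1250000/300000000 = 4.16667 ms.
Pipeline fill: first packet needs 3·t_tx to clear all hops; remaining 121 packets each add one t_tx.
Total = (3+122-1)·t_tx + 3·t_prop = 124·0.21235 + 3·4.16667 = 38.83 ms.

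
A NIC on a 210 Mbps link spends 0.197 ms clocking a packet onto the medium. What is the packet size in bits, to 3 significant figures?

41400 bits

L = R × t_tx = 210000000 b/s × 0.000197 s = 41370 bits.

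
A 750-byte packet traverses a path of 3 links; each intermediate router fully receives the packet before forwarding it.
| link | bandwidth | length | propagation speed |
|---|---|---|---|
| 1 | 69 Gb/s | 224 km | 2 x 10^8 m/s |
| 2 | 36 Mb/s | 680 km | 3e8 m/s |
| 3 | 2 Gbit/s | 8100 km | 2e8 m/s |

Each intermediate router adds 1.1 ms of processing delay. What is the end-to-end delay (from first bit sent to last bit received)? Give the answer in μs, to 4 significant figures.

46260 μs

L = 750 × 8 = 6000 bits.
Transmission delays (L/R per hop): 0.0869565, 166.667, 3 μs; sum = 169.754 μs.
Propagation delays (d/s per hop): 1120, 2266.67, 40500 μs; sum = 43886.7 μs.
Processing at 2 router(s): 2 × 1.1 ms = 2200 μs.
End-to-end = 46260 μs.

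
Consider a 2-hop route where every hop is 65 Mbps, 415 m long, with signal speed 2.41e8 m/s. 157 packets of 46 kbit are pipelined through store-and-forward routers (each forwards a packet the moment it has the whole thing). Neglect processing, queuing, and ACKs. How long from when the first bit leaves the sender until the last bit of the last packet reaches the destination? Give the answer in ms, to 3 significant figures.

112 ms

Per-hop transmission t_tx = L/R = 46000/65000000 = 0.707692 ms.
Per-hop propagation t_prop = 415/241000000 = 0.00172199 ms.
Pipeline fill: first packet needs 2·t_tx to clear all hops; remaining 156 packets each add one t_tx.
Total = (2+157-1)·t_tx + 2·t_prop = 158·0.707692 + 2·0.00172199 = 112 ms.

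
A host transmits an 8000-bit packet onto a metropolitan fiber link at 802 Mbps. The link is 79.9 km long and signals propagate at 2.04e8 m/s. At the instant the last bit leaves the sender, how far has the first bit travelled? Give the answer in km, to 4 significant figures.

t_tx = L/R = 8000/802000000 = 9.97506e-06 s.
Distance = s × t_tx = 204000000 × 9.97506e-06 = 2.035 km.

2.035 km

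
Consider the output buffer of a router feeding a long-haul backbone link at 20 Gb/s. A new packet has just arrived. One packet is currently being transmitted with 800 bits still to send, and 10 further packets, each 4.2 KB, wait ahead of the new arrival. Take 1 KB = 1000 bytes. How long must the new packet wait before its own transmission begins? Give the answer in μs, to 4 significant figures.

Each queued packet: L/R = 33600/20000000000 = 1.68 μs.
10 queued → 16.8 μs.
Plus remaining 800 bits of current packet: 0.04 μs.
Queuing delay = 16.84 μs.

16.84 μs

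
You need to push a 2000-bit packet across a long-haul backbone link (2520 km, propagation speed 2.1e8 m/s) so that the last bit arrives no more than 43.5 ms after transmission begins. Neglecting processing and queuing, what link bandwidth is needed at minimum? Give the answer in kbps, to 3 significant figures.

Propagation delay = 2520000 / 210000000 = 12 ms.
Transmission budget = 43.5 − 12 = 31.5 ms.
R ≥ L / t_tx = 2000 bits / 0.0315 s = 63.5 kbps.

63.5 kbps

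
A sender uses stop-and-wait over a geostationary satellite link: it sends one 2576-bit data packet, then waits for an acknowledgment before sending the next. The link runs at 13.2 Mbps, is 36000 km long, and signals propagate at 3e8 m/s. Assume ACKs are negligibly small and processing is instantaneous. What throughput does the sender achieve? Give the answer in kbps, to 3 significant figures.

10.7 kbps

t_tx = L/R = 2576/13200000 = 0.000195152 s.
t_prop = 36000000/300000000 = 0.12 s; RTT = 0.24 s.
Cycle = t_tx + RTT = 0.240195 s.
Throughput = L / cycle = 2576 / 0.240195 = 10.7 kbps.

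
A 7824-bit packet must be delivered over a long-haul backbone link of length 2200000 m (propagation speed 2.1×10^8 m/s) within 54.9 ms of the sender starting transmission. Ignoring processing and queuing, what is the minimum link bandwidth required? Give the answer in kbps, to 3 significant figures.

Propagation delay = 2200000 / 210000000 = 10.4762 ms.
Transmission budget = 54.9 − 10.4762 = 44.4238 ms.
R ≥ L / t_tx = 7824 bits / 0.0444238 s = 176 kbps.

176 kbps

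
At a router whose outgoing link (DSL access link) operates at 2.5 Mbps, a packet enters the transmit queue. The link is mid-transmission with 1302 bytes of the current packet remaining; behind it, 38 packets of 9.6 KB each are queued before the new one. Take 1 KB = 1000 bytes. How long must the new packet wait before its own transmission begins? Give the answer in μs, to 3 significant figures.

1170000 μs

Each queued packet: L/R = 76800/2500000 = 30720 μs.
38 queued → 1167360 μs.
Plus remaining 10416 bits of current packet: 4166.4 μs.
Queuing delay = 1170000 μs.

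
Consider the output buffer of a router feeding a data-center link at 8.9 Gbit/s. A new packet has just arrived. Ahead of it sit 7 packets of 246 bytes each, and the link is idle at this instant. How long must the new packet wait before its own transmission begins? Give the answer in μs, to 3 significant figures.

Each queued packet: L/R = 1968/8900000000 = 0.221124 μs.
7 queued → 1.54787 μs.
Queuing delay = 1.55 μs.

1.55 μs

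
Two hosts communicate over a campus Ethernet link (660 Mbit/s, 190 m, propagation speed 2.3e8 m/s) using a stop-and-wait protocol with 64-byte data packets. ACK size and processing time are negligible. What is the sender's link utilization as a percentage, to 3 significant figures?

t_tx = L/R = 512/660000000 = 7.75758e-07 s.
t_prop = 190/2.3e+08 = 8.26087e-07 s; RTT = 1.65217e-06 s.
Cycle = t_tx + RTT = 2.42793e-06 s.
Utilization = t_tx / cycle = 7.75758e-07/2.42793e-06 = 32.0 %.

32.0 %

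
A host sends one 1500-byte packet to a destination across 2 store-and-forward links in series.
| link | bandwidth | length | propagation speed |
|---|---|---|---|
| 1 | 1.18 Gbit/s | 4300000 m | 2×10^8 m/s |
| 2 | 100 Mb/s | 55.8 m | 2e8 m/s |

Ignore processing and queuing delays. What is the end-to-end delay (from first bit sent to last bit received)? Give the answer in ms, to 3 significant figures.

21.6 ms

L = 1500 × 8 = 12000 bits.
Transmission delays (L/R per hop): 0.0101695, 0.12 ms; sum = 0.130169 ms.
Propagation delays (d/s per hop): 21.5, 0.000279 ms; sum = 21.5003 ms.
End-to-end = 21.6 ms.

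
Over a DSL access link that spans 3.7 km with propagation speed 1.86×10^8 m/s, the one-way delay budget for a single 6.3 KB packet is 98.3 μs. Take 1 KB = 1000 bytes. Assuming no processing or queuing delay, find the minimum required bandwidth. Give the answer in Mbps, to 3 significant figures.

L = 50400 bits.
Propagation delay = 3700 / 186000000 = 19.8925 μs.
Transmission budget = 98.3 − 19.8925 = 78.4075 μs.
R ≥ L / t_tx = 50400 bits / 7.84075e-05 s = 643 Mbps.

643 Mbps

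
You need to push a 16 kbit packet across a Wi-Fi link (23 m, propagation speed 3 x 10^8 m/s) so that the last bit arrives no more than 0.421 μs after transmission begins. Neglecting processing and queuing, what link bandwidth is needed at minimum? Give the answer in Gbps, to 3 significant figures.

Propagation delay = 23 / 300000000 = 0.0766667 μs.
Transmission budget = 0.421 − 0.0766667 = 0.344333 μs.
R ≥ L / t_tx = 16000 bits / 3.44333e-07 s = 46.5 Gbps.

46.5 Gbps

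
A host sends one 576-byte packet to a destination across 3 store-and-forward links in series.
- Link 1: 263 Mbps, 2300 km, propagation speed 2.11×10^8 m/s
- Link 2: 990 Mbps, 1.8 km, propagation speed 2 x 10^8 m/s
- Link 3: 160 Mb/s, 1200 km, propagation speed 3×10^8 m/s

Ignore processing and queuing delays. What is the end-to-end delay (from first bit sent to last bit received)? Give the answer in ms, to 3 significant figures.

15.0 ms

L = 576 × 8 = 4608 bits.
Transmission delays (L/R per hop): 0.0175209, 0.00465455, 0.0288 ms; sum = 0.0509755 ms.
Propagation delays (d/s per hop): 10.9005, 0.009, 4 ms; sum = 14.9095 ms.
End-to-end = 15.0 ms.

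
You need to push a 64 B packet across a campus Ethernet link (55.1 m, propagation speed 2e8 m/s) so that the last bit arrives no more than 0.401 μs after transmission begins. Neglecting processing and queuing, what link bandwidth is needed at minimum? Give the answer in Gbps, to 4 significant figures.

4.080 Gbps

L = 512 bits.
Propagation delay = 55.1 / 200000000 = 0.2755 μs.
Transmission budget = 0.401 − 0.2755 = 0.1255 μs.
R ≥ L / t_tx = 512 bits / 1.255e-07 s = 4.080 Gbps.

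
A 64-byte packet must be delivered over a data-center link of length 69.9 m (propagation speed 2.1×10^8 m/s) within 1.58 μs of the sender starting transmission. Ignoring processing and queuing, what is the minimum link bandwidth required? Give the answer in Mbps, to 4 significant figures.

L = 512 bits.
Propagation delay = 69.9 / 210000000 = 0.332857 μs.
Transmission budget = 1.58 − 0.332857 = 1.24714 μs.
R ≥ L / t_tx = 512 bits / 1.24714e-06 s = 410.5 Mbps.

410.5 Mbps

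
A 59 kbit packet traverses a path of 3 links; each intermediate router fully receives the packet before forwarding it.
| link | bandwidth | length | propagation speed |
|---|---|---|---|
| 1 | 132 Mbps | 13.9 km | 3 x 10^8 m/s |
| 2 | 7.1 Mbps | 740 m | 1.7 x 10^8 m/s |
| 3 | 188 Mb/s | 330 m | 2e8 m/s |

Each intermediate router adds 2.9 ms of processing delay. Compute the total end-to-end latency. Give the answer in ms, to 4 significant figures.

14.92 ms

L = 59000 bits.
Transmission delays (L/R per hop): 0.44697, 8.30986, 0.31383 ms; sum = 9.07066 ms.
Propagation delays (d/s per hop): 0.0463333, 0.00435294, 0.00165 ms; sum = 0.0523363 ms.
Processing at 2 router(s): 2 × 2.9 ms = 5.8 ms.
End-to-end = 14.92 ms.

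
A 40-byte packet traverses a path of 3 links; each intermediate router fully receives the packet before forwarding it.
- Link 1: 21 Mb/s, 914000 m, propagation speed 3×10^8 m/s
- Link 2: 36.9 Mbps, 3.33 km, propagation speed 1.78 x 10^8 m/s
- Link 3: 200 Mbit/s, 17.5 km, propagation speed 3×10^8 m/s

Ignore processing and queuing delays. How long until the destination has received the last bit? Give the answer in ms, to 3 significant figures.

L = 40 × 8 = 320 bits.
Transmission delays (L/R per hop): 0.0152381, 0.00867209, 0.0016 ms; sum = 0.0255102 ms.
Propagation delays (d/s per hop): 3.04667, 0.0187079, 0.0583333 ms; sum = 3.12371 ms.
End-to-end = 3.15 ms.

3.15 ms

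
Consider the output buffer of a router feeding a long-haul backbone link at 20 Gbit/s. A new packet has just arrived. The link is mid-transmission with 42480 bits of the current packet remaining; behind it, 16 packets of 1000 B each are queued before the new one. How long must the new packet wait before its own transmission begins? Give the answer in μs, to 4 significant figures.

8.524 μs

Each queued packet: L/R = 8000/20000000000 = 0.4 μs.
16 queued → 6.4 μs.
Plus remaining 42480 bits of current packet: 2.124 μs.
Queuing delay = 8.524 μs.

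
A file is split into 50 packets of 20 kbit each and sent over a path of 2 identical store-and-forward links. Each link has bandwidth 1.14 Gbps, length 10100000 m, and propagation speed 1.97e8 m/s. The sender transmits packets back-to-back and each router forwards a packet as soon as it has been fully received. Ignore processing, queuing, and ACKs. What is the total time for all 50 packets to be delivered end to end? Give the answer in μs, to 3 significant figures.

103000 μs

Per-hop transmission t_tx = L/R = 20000/1140000000 = 17.5439 μs.
Per-hop propagation t_prop = 10100000/197000000 = 51269 μs.
Pipeline fill: first packet needs 2·t_tx to clear all hops; remaining 49 packets each add one t_tx.
Total = (2+50-1)·t_tx + 2·t_prop = 51·17.5439 + 2·51269 = 103000 μs.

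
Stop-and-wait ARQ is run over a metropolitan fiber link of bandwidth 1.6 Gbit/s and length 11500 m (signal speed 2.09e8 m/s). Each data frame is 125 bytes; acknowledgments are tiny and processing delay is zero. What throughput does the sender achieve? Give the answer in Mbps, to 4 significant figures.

t_tx = L/R = 1000/1600000000 = 6.25e-07 s.
t_prop = 11500/209000000 = 5.50239e-05 s; RTT = 0.000110048 s.
Cycle = t_tx + RTT = 0.000110673 s.
Throughput = L / cycle = 1000 / 0.000110673 = 9.036 Mbps.

9.036 Mbps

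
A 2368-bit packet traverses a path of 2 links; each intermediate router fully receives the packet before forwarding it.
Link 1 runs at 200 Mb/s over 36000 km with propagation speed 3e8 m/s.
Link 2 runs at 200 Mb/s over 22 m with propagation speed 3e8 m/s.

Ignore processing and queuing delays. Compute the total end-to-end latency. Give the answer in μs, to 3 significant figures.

120000 μs

Transmission delay per hop = L/R = 2368/200000000 = 11.84 μs; 2 hops → 23.68 μs.
Propagation delays (d/s per hop): 120000, 0.0733333 μs; sum = 120000 μs.
End-to-end = 120000 μs.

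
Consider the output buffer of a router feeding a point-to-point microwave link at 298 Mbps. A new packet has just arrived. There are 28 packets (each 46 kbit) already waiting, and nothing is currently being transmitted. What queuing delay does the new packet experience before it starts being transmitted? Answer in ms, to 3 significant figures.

Each queued packet: L/R = 46000/298000000 = 0.154362 ms.
28 queued → 4.32215 ms.
Queuing delay = 4.32 ms.

4.32 ms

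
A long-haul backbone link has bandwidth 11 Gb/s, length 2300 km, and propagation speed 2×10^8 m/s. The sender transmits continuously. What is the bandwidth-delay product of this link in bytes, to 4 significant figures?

15810000 bytes

Propagation delay = 2300000 / 200000000 = 0.0115 s.
BDP = R × t_prop = 11000000000 × 0.0115 = 126500000 bits.
In bytes: 126500000/8 = 15810000 bytes.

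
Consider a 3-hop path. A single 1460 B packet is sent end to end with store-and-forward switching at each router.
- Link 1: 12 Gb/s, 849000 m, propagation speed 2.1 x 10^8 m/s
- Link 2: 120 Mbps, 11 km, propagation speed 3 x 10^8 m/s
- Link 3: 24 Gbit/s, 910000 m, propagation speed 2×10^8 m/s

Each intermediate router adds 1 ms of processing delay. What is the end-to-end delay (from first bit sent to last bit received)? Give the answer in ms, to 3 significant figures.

10.7 ms

L = 1460 × 8 = 11680 bits.
Transmission delays (L/R per hop): 0.000973333, 0.0973333, 0.000486667 ms; sum = 0.0987933 ms.
Propagation delays (d/s per hop): 4.04286, 0.0366667, 4.55 ms; sum = 8.62952 ms.
Processing at 2 router(s): 2 × 1 ms = 2 ms.
End-to-end = 10.7 ms.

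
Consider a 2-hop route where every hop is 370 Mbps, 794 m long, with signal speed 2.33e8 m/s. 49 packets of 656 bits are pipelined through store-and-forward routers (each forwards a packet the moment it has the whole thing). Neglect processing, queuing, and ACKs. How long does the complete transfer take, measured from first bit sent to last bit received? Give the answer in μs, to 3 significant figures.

Per-hop transmission t_tx = L/R = 656/370000000 = 1.77297 μs.
Per-hop propagation t_prop = 794/233000000 = 3.40773 μs.
Pipeline fill: first packet needs 2·t_tx to clear all hops; remaining 48 packets each add one t_tx.
Total = (2+49-1)·t_tx + 2·t_prop = 50·1.77297 + 2·3.40773 = 95.5 μs.

95.5 μs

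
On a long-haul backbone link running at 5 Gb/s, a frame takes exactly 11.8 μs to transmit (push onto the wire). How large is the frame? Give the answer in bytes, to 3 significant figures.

L = R × t_tx = 5000000000 b/s × 1.18e-05 s = 59000 bits.
In bytes: 59000 / 8 = 7380 bytes.

7380 bytes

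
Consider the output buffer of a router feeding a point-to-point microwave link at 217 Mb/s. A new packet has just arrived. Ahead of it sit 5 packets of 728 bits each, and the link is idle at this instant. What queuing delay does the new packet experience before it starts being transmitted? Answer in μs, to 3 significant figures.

16.8 μs

Each queued packet: L/R = 728/217000000 = 3.35484 μs.
5 queued → 16.7742 μs.
Queuing delay = 16.8 μs.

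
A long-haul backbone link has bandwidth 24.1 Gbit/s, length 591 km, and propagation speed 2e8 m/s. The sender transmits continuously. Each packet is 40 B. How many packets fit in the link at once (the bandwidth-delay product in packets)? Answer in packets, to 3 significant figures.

223000 packets

Propagation delay = 591000 / 200000000 = 0.002955 s.
BDP = R × t_prop = 24100000000 × 0.002955 = 71215500 bits.
In packets of 320 bits: 223000 packets.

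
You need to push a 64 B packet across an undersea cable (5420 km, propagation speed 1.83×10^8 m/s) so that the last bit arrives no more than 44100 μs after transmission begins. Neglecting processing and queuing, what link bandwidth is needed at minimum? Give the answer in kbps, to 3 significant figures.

L = 512 bits.
Propagation delay = 5420000 / 183000000 = 29617.5 μs.
Transmission budget = 44100 − 29617.5 = 14482.5 μs.
R ≥ L / t_tx = 512 bits / 0.0144825 s = 35.4 kbps.

35.4 kbps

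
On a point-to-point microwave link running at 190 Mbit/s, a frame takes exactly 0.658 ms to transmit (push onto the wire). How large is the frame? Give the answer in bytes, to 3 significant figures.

15600 bytes

L = R × t_tx = 190000000 b/s × 0.000658 s = 125020 bits.
In bytes: 125020 / 8 = 15600 bytes.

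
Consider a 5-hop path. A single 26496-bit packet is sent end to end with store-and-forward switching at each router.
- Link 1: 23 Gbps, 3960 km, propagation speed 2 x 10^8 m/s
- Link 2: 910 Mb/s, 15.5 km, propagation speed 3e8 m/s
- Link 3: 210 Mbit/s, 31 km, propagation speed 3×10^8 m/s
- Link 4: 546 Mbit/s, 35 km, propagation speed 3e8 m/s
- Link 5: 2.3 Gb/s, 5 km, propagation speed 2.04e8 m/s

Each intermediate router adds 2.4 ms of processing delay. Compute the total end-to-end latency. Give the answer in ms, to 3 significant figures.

Transmission delays (L/R per hop): 0.001152, 0.0291165, 0.126171, 0.0485275, 0.01152 ms; sum = 0.216487 ms.
Propagation delays (d/s per hop): 19.8, 0.0516667, 0.103333, 0.116667, 0.0245098 ms; sum = 20.0962 ms.
Processing at 4 router(s): 4 × 2.4 ms = 9.6 ms.
End-to-end = 29.9 ms.

29.9 ms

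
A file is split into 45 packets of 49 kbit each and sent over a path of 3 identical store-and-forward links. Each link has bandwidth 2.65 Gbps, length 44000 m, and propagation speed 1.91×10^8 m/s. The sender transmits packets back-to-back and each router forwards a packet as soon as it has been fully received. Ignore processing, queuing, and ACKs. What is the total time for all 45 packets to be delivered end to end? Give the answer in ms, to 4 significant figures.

Per-hop transmission t_tx = L/R = 49000/2650000000 = 0.0184906 ms.
Per-hop propagation t_prop = 44000/191000000 = 0.230366 ms.
Pipeline fill: first packet needs 3·t_tx to clear all hops; remaining 44 packets each add one t_tx.
Total = (3+45-1)·t_tx + 3·t_prop = 47·0.0184906 + 3·0.230366 = 1.560 ms.

1.560 ms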